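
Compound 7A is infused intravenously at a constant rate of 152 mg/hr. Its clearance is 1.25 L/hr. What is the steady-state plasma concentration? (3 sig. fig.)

122 µg/mL

Css = infusion rate / CL = 152 / 1.25 ≈ 122 µg/mL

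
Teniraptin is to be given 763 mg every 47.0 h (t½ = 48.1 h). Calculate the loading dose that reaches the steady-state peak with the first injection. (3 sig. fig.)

k = ln 2 / 48.1 = 0.01441 h⁻¹
Accumulation ratio R = 1 / (1 − e^(−kτ)) = 1 / (1 − e^(−0.01441×47.0)) = 1 / (1 − 0.5080) = 2.032
Loading dose = maintenance dose × R = 763 × 2.032 ≈ 1550 mg

1550 mg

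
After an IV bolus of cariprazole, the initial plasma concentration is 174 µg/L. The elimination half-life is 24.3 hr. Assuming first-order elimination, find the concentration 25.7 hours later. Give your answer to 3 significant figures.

83.6 µg/L

k = ln 2 / 24.3 = 0.02852 hr⁻¹
25.7 hr is 1.058 half-lives, so C = 174 × (1/2)^1.058 = 174 × 0.4804 ≈ 83.6 µg/L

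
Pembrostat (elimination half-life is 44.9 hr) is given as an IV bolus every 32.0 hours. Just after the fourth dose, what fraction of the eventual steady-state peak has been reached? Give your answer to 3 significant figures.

k = ln 2 / 44.9 = 0.01544 hr⁻¹
f_n = 1 − e^(−nkτ) = 1 − e^(−4 × 0.01544 × 32.0) = 1 − e^(−1.976) = 1 − 0.1386 ≈ 0.861

0.861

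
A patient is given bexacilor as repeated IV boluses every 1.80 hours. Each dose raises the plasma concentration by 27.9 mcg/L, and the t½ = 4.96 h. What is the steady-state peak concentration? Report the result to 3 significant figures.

125 mcg/L

k = ln 2 / 4.96 = 0.1397 h⁻¹
Fraction remaining after one interval: e^(−kτ) = e^(−0.1397 × 1.80) = 0.7776
R = 1 / (1 − 0.7776) = 4.496
Css,max = 27.9 × 4.496 ≈ 125 mcg/L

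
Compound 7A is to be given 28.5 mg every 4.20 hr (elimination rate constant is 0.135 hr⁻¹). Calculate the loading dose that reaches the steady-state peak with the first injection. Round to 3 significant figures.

Accumulation ratio R = 1 / (1 − e^(−kτ)) = 1 / (1 − e^(−0.1350×4.20)) = 1 / (1 − 0.5672) = 2.311
Loading dose = maintenance dose × R = 28.5 × 2.311 ≈ 65.9 mg

65.9 mg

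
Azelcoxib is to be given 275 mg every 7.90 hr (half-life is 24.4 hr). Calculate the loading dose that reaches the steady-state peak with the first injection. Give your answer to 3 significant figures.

1370 mg

k = ln 2 / 24.4 = 0.02841 hr⁻¹
Accumulation ratio R = 1 / (1 − e^(−kτ)) = 1 / (1 − e^(−0.02841×7.90)) = 1 / (1 − 0.7990) = 4.975
Loading dose = maintenance dose × R = 275 × 4.975 ≈ 1370 mg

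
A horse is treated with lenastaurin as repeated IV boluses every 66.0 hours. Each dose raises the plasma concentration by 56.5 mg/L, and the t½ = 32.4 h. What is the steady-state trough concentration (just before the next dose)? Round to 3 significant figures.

k = ln 2 / 32.4 = 0.02139 h⁻¹
Fraction remaining after one interval: e^(−kτ) = e^(−0.02139 × 66.0) = 0.2437
R = 1 / (1 − 0.2437) = 1.322
Css,max = 56.5 × 1.322 = 74.70 mg/L
Css,min = Css,max × e^(−kτ) = 74.70 × 0.2437 ≈ 18.2 mg/L

18.2 mg/L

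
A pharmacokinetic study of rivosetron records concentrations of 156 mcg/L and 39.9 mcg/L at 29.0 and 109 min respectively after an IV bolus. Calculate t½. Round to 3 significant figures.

40.7 minutes

k = ln(C₁/C₂) / (t₂ − t₁) = ln(156/39.9) / (109 − 29.0)
  = 1.363 / 80.00 = 0.01704 min⁻¹
t½ = ln 2 / k = ln 2 / 0.01704 ≈ 40.7 minutes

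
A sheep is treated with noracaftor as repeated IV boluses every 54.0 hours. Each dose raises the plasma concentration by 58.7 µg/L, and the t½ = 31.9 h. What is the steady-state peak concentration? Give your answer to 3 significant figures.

k = ln 2 / 31.9 = 0.02173 h⁻¹
Fraction remaining after one interval: e^(−kτ) = e^(−0.02173 × 54.0) = 0.3093
R = 1 / (1 − 0.3093) = 1.448
Css,max = 58.7 × 1.448 ≈ 85.0 µg/L

85.0 µg/L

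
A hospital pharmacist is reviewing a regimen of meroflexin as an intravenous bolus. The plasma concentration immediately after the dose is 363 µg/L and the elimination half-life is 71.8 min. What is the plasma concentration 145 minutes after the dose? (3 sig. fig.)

k = ln 2 / 71.8 = 0.009654 min⁻¹
C(t) = C₀ e^(−kt) = 363 × e^(−0.009654 × 145) = 363 × e^(−1.400) = 363 × 0.2466 ≈ 89.5 µg/L

89.5 µg/L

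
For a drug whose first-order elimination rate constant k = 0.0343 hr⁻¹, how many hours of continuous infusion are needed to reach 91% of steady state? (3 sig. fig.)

f = 1 − e^(−kt)  ⇒  t = −ln(1 − f) / k
t = −ln(1 − 0.91) / 0.03430 = 2.408 / 0.03430 ≈ 70.2 hours

70.2 hours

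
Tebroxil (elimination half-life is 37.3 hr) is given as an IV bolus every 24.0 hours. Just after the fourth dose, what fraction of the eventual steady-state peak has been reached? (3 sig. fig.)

0.832

k = ln 2 / 37.3 = 0.01858 hr⁻¹
f_n = 1 − e^(−nkτ) = 1 − e^(−4 × 0.01858 × 24.0) = 1 − e^(−1.784) = 1 − 0.1680 ≈ 0.832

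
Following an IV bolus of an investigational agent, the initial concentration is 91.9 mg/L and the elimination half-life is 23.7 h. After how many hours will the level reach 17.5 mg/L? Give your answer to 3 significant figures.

56.7 hours

k = ln 2 / 23.7 = 0.02925 h⁻¹
C(t) = C₀ e^(−kt)  ⇒  t = ln(C₀/C) / k
t = ln(91.9/17.5) / 0.02925 = 1.659 / 0.02925 ≈ 56.7 hours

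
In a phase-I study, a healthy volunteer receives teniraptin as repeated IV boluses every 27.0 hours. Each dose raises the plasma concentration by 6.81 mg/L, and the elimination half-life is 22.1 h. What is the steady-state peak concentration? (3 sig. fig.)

k = ln 2 / 22.1 = 0.03136 h⁻¹
Fraction remaining after one interval: e^(−kτ) = e^(−0.03136 × 27.0) = 0.4288
R = 1 / (1 − 0.4288) = 1.751
Css,max = 6.81 × 1.751 ≈ 11.9 mg/L

11.9 mg/L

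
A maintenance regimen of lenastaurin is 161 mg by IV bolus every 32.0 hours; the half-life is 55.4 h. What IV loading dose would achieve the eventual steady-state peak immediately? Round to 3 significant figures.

488 mg

k = ln 2 / 55.4 = 0.01251 h⁻¹
Accumulation ratio R = 1 / (1 − e^(−kτ)) = 1 / (1 − e^(−0.01251×32.0)) = 1 / (1 − 0.6701) = 3.031
Loading dose = maintenance dose × R = 161 × 3.031 ≈ 488 mg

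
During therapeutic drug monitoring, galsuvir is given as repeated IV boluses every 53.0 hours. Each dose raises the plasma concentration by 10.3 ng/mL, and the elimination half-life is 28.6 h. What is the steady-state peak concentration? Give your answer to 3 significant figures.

14.2 ng/mL

k = ln 2 / 28.6 = 0.02424 h⁻¹
Fraction remaining after one interval: e^(−kτ) = e^(−0.02424 × 53.0) = 0.2768
R = 1 / (1 − 0.2768) = 1.383
Css,max = 10.3 × 1.383 ≈ 14.2 ng/mL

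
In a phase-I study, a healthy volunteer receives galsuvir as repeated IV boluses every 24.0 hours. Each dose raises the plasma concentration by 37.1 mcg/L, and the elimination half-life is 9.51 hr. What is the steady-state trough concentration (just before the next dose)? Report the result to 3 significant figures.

k = ln 2 / 9.51 = 0.07289 hr⁻¹
Fraction remaining after one interval: e^(−kτ) = e^(−0.07289 × 24.0) = 0.1739
R = 1 / (1 − 0.1739) = 1.211
Css,max = 37.1 × 1.211 = 44.91 mcg/L
Css,min = Css,max × e^(−kτ) = 44.91 × 0.1739 ≈ 7.81 mcg/L

7.81 mcg/L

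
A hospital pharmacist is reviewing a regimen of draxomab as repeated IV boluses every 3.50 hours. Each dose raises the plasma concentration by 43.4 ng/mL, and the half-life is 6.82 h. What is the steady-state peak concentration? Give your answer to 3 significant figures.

k = ln 2 / 6.82 = 0.1016 h⁻¹
Fraction remaining after one interval: e^(−kτ) = e^(−0.1016 × 3.50) = 0.7007
R = 1 / (1 − 0.7007) = 3.341
Css,max = 43.4 × 3.341 ≈ 145 ng/mL

145 ng/mL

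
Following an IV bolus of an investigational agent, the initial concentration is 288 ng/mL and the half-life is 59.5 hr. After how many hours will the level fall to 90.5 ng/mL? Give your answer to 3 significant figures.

99.4 hours

k = ln 2 / 59.5 = 0.01165 hr⁻¹
C(t) = C₀ e^(−kt)  ⇒  t = ln(C₀/C) / k
t = ln(288/90.5) / 0.01165 = 1.158 / 0.01165 ≈ 99.4 hours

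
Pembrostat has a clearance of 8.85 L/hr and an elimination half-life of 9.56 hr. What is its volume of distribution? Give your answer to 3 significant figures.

k = ln 2 / t½ = ln 2 / 9.56 = 0.07250 hr⁻¹
V = CL / k = 8.85 / 0.07250 ≈ 122 L

122 L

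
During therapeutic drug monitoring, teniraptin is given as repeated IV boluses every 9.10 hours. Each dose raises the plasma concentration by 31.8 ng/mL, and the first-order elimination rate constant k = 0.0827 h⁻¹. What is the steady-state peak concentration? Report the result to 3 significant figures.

Fraction remaining after one interval: e^(−kτ) = e^(−0.08270 × 9.10) = 0.4712
R = 1 / (1 − 0.4712) = 1.891
Css,max = 31.8 × 1.891 ≈ 60.1 ng/mL

60.1 ng/mL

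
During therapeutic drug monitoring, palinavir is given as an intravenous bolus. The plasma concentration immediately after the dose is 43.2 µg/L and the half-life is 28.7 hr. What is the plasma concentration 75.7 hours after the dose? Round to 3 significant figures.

6.94 µg/L

k = ln 2 / 28.7 = 0.02415 hr⁻¹
75.7 hr is 2.638 half-lives, so C = 43.2 × (1/2)^2.638 = 43.2 × 0.1607 ≈ 6.94 µg/L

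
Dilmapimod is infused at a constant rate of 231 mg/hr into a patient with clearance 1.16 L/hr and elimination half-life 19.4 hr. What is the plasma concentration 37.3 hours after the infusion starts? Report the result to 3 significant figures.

147 µg/mL

Css = rate / CL = 231 / 1.16 = 199.1 µg/mL
k = ln 2 / 19.4 = 0.03573 hr⁻¹
C(t) = Css (1 − e^(−kt)) = 199.1 × (1 − e^(−1.333)) = 199.1 × 0.7362 ≈ 147 µg/mL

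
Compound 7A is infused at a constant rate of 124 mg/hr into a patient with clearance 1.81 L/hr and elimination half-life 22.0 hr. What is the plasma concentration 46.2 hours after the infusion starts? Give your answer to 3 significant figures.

52.5 mg/L

Css = rate / CL = 124 / 1.81 = 68.51 mg/L
k = ln 2 / 22.0 = 0.03151 hr⁻¹
C(t) = Css (1 − e^(−kt)) = 68.51 × (1 − e^(−1.456)) = 68.51 × 0.7667 ≈ 52.5 mg/L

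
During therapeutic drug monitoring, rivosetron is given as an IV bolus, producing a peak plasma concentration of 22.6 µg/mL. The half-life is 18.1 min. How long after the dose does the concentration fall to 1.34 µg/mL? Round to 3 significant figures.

73.8 minutes

k = ln 2 / 18.1 = 0.03830 min⁻¹
C(t) = C₀ e^(−kt)  ⇒  t = ln(C₀/C) / k
t = ln(22.6/1.34) / 0.03830 = 2.825 / 0.03830 ≈ 73.8 minutes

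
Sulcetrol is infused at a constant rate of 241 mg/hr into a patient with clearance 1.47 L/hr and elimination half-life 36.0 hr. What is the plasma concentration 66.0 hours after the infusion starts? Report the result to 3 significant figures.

Css = rate / CL = 241 / 1.47 = 163.9 µg/mL
k = ln 2 / 36.0 = 0.01925 hr⁻¹
C(t) = Css (1 − e^(−kt)) = 163.9 × (1 − e^(−1.271)) = 163.9 × 0.7194 ≈ 118 µg/mL

118 µg/mL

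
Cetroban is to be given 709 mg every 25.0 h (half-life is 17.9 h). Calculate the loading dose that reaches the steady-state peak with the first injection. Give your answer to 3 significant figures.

1140 mg

k = ln 2 / 17.9 = 0.03872 h⁻¹
Accumulation ratio R = 1 / (1 − e^(−kτ)) = 1 / (1 − e^(−0.03872×25.0)) = 1 / (1 − 0.3798) = 1.612
Loading dose = maintenance dose × R = 709 × 1.612 ≈ 1140 mg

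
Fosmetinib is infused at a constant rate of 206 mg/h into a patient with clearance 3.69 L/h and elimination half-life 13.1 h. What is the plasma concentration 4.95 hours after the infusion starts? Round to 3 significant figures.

Css = rate / CL = 206 / 3.69 = 55.83 µg/mL
k = ln 2 / 13.1 = 0.05291 h⁻¹
C(t) = Css (1 − e^(−kt)) = 55.83 × (1 − e^(−0.2619)) = 55.83 × 0.2304 ≈ 12.9 µg/mL

12.9 µg/mL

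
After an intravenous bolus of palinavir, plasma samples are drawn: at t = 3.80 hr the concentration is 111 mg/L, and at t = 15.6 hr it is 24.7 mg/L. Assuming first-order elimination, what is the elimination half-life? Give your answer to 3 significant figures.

5.44 hours

k = ln(C₁/C₂) / (t₂ − t₁) = ln(111/24.7) / (15.6 − 3.80)
  = 1.503 / 11.80 = 0.1273 hr⁻¹
t½ = ln 2 / k = ln 2 / 0.1273 ≈ 5.44 hours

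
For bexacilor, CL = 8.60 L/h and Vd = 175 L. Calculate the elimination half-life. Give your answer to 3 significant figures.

14.1 hours

k = CL / V = 8.60 / 175 = 0.04914 h⁻¹
t½ = ln 2 / k = ln 2 / 0.04914 ≈ 14.1 hours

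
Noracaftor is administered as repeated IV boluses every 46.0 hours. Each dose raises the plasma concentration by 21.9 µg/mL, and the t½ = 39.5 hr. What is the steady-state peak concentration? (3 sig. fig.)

k = ln 2 / 39.5 = 0.01755 hr⁻¹
Fraction remaining after one interval: e^(−kτ) = e^(−0.01755 × 46.0) = 0.4461
R = 1 / (1 − 0.4461) = 1.805
Css,max = 21.9 × 1.805 ≈ 39.5 µg/mL

39.5 µg/mL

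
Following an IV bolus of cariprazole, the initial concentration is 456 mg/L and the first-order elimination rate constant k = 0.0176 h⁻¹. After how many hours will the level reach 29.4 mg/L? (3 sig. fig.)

C(t) = C₀ e^(−kt)  ⇒  t = ln(C₀/C) / k
t = ln(456/29.4) / 0.01760 = 2.741 / 0.01760 ≈ 156 hours

156 hours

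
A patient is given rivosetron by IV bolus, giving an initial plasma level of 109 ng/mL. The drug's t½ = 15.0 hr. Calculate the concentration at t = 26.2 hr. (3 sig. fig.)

32.5 ng/mL

k = ln 2 / 15.0 = 0.04621 hr⁻¹
C(t) = C₀ e^(−kt) = 109 × e^(−0.04621 × 26.2) = 109 × e^(−1.211) = 109 × 0.2980 ≈ 32.5 ng/mL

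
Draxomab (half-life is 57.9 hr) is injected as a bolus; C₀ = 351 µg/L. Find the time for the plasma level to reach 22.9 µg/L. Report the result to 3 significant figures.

k = ln 2 / 57.9 = 0.01197 hr⁻¹
C(t) = C₀ e^(−kt)  ⇒  t = ln(C₀/C) / k
t = ln(351/22.9) / 0.01197 = 2.730 / 0.01197 ≈ 228 hours

228 hours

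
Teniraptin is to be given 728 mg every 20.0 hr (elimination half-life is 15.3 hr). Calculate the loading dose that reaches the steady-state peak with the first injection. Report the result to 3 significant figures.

k = ln 2 / 15.3 = 0.04530 hr⁻¹
Accumulation ratio R = 1 / (1 − e^(−kτ)) = 1 / (1 − e^(−0.04530×20.0)) = 1 / (1 − 0.4041) = 1.678
Loading dose = maintenance dose × R = 728 × 1.678 ≈ 1220 mg

1220 mg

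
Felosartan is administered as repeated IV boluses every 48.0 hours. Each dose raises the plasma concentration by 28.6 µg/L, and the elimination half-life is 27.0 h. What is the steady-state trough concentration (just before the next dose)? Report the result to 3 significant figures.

11.8 µg/L

k = ln 2 / 27.0 = 0.02567 h⁻¹
Fraction remaining after one interval: e^(−kτ) = e^(−0.02567 × 48.0) = 0.2916
R = 1 / (1 − 0.2916) = 1.412
Css,max = 28.6 × 1.412 = 40.37 µg/L
Css,min = Css,max × e^(−kτ) = 40.37 × 0.2916 ≈ 11.8 µg/L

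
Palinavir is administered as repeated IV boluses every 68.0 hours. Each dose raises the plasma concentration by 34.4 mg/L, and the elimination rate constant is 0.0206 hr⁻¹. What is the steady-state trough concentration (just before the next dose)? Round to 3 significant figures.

11.2 mg/L

Fraction remaining after one interval: e^(−kτ) = e^(−0.02060 × 68.0) = 0.2464
R = 1 / (1 − 0.2464) = 1.327
Css,max = 34.4 × 1.327 = 45.65 mg/L
Css,min = Css,max × e^(−kτ) = 45.65 × 0.2464 ≈ 11.2 mg/L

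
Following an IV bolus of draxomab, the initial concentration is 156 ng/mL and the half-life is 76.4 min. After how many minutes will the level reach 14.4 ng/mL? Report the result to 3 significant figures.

263 minutes

k = ln 2 / 76.4 = 0.009073 min⁻¹
C(t) = C₀ e^(−kt)  ⇒  t = ln(C₀/C) / k
t = ln(156/14.4) / 0.009073 = 2.383 / 0.009073 ≈ 263 minutes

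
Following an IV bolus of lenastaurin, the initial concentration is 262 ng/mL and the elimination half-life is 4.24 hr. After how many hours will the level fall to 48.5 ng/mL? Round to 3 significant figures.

k = ln 2 / 4.24 = 0.1635 hr⁻¹
C(t) = C₀ e^(−kt)  ⇒  t = ln(C₀/C) / k
t = ln(262/48.5) / 0.1635 = 1.687 / 0.1635 ≈ 10.3 hours

10.3 hours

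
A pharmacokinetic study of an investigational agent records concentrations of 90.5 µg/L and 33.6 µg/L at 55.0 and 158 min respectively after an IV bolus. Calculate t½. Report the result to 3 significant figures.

72.1 minutes

k = ln(C₁/C₂) / (t₂ − t₁) = ln(90.5/33.6) / (158 − 55.0)
  = 0.9908 / 103.0 = 0.009620 min⁻¹
t½ = ln 2 / k = ln 2 / 0.009620 ≈ 72.1 minutes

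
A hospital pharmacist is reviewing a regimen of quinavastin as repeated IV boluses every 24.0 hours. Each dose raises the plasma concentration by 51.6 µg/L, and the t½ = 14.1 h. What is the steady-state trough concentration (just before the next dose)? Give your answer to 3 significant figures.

22.9 µg/L

k = ln 2 / 14.1 = 0.04916 h⁻¹
Fraction remaining after one interval: e^(−kτ) = e^(−0.04916 × 24.0) = 0.3073
R = 1 / (1 − 0.3073) = 1.444
Css,max = 51.6 × 1.444 = 74.49 µg/L
Css,min = Css,max × e^(−kτ) = 74.49 × 0.3073 ≈ 22.9 µg/L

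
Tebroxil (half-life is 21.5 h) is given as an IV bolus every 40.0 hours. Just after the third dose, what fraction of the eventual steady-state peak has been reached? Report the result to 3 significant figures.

0.979

k = ln 2 / 21.5 = 0.03224 h⁻¹
f_n = 1 − e^(−nkτ) = 1 − e^(−3 × 0.03224 × 40.0) = 1 − e^(−3.869) = 1 − 0.02088 ≈ 0.979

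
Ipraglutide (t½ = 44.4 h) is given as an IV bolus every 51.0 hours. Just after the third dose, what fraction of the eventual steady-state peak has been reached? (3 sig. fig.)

k = ln 2 / 44.4 = 0.01561 h⁻¹
f_n = 1 − e^(−nkτ) = 1 − e^(−3 × 0.01561 × 51.0) = 1 − e^(−2.389) = 1 − 0.09176 ≈ 0.908

0.908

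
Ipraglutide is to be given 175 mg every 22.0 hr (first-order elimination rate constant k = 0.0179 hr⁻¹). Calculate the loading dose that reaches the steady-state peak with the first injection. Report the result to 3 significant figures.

Accumulation ratio R = 1 / (1 − e^(−kτ)) = 1 / (1 − e^(−0.01790×22.0)) = 1 / (1 − 0.6745) = 3.072
Loading dose = maintenance dose × R = 175 × 3.072 ≈ 538 mg

538 mg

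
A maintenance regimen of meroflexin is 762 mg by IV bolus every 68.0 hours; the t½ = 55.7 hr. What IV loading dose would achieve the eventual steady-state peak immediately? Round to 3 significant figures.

1330 mg

k = ln 2 / 55.7 = 0.01244 hr⁻¹
Accumulation ratio R = 1 / (1 − e^(−kτ)) = 1 / (1 − e^(−0.01244×68.0)) = 1 / (1 − 0.4290) = 1.751
Loading dose = maintenance dose × R = 762 × 1.751 ≈ 1330 mg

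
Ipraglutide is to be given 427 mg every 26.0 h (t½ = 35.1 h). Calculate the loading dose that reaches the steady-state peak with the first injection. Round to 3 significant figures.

1060 mg

k = ln 2 / 35.1 = 0.01975 h⁻¹
Accumulation ratio R = 1 / (1 − e^(−kτ)) = 1 / (1 − e^(−0.01975×26.0)) = 1 / (1 − 0.5984) = 2.490
Loading dose = maintenance dose × R = 427 × 2.490 ≈ 1060 mg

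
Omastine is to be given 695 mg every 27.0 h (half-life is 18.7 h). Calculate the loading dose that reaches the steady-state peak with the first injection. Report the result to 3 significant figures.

1100 mg

k = ln 2 / 18.7 = 0.03707 h⁻¹
Accumulation ratio R = 1 / (1 − e^(−kτ)) = 1 / (1 − e^(−0.03707×27.0)) = 1 / (1 − 0.3676) = 1.581
Loading dose = maintenance dose × R = 695 × 1.581 ≈ 1100 mg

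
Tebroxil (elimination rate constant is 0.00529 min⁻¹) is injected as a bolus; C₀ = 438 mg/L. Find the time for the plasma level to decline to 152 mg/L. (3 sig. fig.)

C(t) = C₀ e^(−kt)  ⇒  t = ln(C₀/C) / k
t = ln(438/152) / 0.005290 = 1.058 / 0.005290 ≈ 200 minutes

200 minutes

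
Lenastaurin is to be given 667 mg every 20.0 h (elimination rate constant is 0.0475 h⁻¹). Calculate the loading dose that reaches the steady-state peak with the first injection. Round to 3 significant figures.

1090 mg

Accumulation ratio R = 1 / (1 − e^(−kτ)) = 1 / (1 − e^(−0.04750×20.0)) = 1 / (1 − 0.3867) = 1.631
Loading dose = maintenance dose × R = 667 × 1.631 ≈ 1090 mg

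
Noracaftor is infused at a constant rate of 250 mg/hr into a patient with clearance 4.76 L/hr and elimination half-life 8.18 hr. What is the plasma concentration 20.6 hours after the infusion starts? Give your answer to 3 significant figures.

Css = rate / CL = 250 / 4.76 = 52.52 mg/L
k = ln 2 / 8.18 = 0.08474 hr⁻¹
C(t) = Css (1 − e^(−kt)) = 52.52 × (1 − e^(−1.746)) = 52.52 × 0.8255 ≈ 43.4 mg/L

43.4 mg/L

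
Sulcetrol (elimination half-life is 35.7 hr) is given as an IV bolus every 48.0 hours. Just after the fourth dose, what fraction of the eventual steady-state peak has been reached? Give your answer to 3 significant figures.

k = ln 2 / 35.7 = 0.01942 hr⁻¹
f_n = 1 − e^(−nkτ) = 1 − e^(−4 × 0.01942 × 48.0) = 1 − e^(−3.728) = 1 − 0.02404 ≈ 0.976

0.976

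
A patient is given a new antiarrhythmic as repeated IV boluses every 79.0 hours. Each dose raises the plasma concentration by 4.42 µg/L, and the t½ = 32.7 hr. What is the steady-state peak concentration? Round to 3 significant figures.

k = ln 2 / 32.7 = 0.02120 hr⁻¹
Fraction remaining after one interval: e^(−kτ) = e^(−0.02120 × 79.0) = 0.1874
R = 1 / (1 − 0.1874) = 1.231
Css,max = 4.42 × 1.231 ≈ 5.44 µg/L

5.44 µg/L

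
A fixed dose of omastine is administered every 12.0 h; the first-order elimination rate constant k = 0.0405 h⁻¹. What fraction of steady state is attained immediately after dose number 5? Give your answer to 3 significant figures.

0.912

f_n = 1 − e^(−nkτ) = 1 − e^(−5 × 0.04050 × 12.0) = 1 − e^(−2.430) = 1 − 0.08804 ≈ 0.912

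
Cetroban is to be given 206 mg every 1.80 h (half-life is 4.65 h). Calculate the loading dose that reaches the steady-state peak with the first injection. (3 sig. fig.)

k = ln 2 / 4.65 = 0.1491 h⁻¹
Accumulation ratio R = 1 / (1 − e^(−kτ)) = 1 / (1 − e^(−0.1491×1.80)) = 1 / (1 − 0.7647) = 4.249
Loading dose = maintenance dose × R = 206 × 4.249 ≈ 875 mg

875 mg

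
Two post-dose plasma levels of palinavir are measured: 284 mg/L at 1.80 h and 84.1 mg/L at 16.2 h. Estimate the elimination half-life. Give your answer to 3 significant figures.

8.20 hours

k = ln(C₁/C₂) / (t₂ − t₁) = ln(284/84.1) / (16.2 − 1.80)
  = 1.217 / 14.40 = 0.08451 h⁻¹
t½ = ln 2 / k = ln 2 / 0.08451 ≈ 8.20 hours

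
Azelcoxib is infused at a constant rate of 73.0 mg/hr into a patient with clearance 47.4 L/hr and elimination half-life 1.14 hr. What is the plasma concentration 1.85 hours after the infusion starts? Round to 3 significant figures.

1.04 µg/mL

Css = rate / CL = 73.0 / 47.4 = 1.540 µg/mL
k = ln 2 / 1.14 = 0.6080 hr⁻¹
C(t) = Css (1 − e^(−kt)) = 1.540 × (1 − e^(−1.125)) = 1.540 × 0.6753 ≈ 1.04 µg/mL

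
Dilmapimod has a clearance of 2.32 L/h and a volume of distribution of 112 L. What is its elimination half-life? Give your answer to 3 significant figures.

33.5 hours

k = CL / V = 2.32 / 112 = 0.02071 h⁻¹
t½ = ln 2 / k = ln 2 / 0.02071 ≈ 33.5 hours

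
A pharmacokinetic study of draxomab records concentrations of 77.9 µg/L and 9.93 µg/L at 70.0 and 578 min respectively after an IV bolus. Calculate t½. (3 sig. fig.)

171 minutes

k = ln(C₁/C₂) / (t₂ − t₁) = ln(77.9/9.93) / (578 − 70.0)
  = 2.060 / 508.0 = 0.004055 min⁻¹
t½ = ln 2 / k = ln 2 / 0.004055 ≈ 171 minutes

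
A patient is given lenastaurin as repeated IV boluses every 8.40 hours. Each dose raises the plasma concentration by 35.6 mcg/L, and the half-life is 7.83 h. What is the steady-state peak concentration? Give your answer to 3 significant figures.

67.9 mcg/L

k = ln 2 / 7.83 = 0.08852 h⁻¹
Fraction remaining after one interval: e^(−kτ) = e^(−0.08852 × 8.40) = 0.4754
R = 1 / (1 − 0.4754) = 1.906
Css,max = 35.6 × 1.906 ≈ 67.9 mcg/L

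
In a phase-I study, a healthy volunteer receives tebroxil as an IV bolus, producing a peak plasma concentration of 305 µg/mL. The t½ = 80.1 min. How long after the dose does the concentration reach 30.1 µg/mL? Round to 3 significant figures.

268 minutes

k = ln 2 / 80.1 = 0.008654 min⁻¹
C(t) = C₀ e^(−kt)  ⇒  t = ln(C₀/C) / k
t = ln(305/30.1) / 0.008654 = 2.316 / 0.008654 ≈ 268 minutes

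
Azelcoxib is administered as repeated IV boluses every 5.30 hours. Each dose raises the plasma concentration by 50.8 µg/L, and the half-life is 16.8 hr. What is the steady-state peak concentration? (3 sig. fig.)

k = ln 2 / 16.8 = 0.04126 hr⁻¹
Fraction remaining after one interval: e^(−kτ) = e^(−0.04126 × 5.30) = 0.8036
R = 1 / (1 − 0.8036) = 5.091
Css,max = 50.8 × 5.091 ≈ 259 µg/L

259 µg/L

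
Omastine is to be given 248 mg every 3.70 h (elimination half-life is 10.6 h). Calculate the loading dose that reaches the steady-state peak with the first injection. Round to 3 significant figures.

1150 mg

k = ln 2 / 10.6 = 0.06539 h⁻¹
Accumulation ratio R = 1 / (1 − e^(−kτ)) = 1 / (1 − e^(−0.06539×3.70)) = 1 / (1 − 0.7851) = 4.653
Loading dose = maintenance dose × R = 248 × 4.653 ≈ 1150 mg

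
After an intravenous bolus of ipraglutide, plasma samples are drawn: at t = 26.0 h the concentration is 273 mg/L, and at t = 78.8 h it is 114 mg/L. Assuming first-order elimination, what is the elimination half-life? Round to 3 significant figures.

k = ln(C₁/C₂) / (t₂ − t₁) = ln(273/114) / (78.8 − 26.0)
  = 0.8733 / 52.80 = 0.01654 h⁻¹
t½ = ln 2 / k = ln 2 / 0.01654 ≈ 41.9 hours

41.9 hours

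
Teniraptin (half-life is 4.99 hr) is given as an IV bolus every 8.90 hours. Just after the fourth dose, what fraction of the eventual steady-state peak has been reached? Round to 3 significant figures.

k = ln 2 / 4.99 = 0.1389 hr⁻¹
f_n = 1 − e^(−nkτ) = 1 − e^(−4 × 0.1389 × 8.90) = 1 − e^(−4.945) = 1 − 0.007118 ≈ 0.993

0.993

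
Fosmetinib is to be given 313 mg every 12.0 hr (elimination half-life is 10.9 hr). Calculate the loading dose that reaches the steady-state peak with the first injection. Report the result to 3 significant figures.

586 mg

k = ln 2 / 10.9 = 0.06359 hr⁻¹
Accumulation ratio R = 1 / (1 − e^(−kτ)) = 1 / (1 − e^(−0.06359×12.0)) = 1 / (1 − 0.4662) = 1.873
Loading dose = maintenance dose × R = 313 × 1.873 ≈ 586 mg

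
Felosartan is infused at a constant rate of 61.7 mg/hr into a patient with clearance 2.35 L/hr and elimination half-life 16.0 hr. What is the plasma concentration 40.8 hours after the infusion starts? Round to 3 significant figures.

Css = rate / CL = 61.7 / 2.35 = 26.26 µg/mL
k = ln 2 / 16.0 = 0.04332 hr⁻¹
C(t) = Css (1 − e^(−kt)) = 26.26 × (1 − e^(−1.768)) = 26.26 × 0.8292 ≈ 21.8 µg/mL

21.8 µg/mL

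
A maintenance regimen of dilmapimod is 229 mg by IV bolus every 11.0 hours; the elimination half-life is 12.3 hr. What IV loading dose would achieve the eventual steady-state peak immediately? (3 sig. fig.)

496 mg

k = ln 2 / 12.3 = 0.05635 hr⁻¹
Accumulation ratio R = 1 / (1 − e^(−kτ)) = 1 / (1 − e^(−0.05635×11.0)) = 1 / (1 − 0.5380) = 2.165
Loading dose = maintenance dose × R = 229 × 2.165 ≈ 496 mg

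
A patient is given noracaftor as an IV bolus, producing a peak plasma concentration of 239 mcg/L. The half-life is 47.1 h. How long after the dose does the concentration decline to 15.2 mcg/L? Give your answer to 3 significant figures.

187 hours

k = ln 2 / 47.1 = 0.01472 h⁻¹
C(t) = C₀ e^(−kt)  ⇒  t = ln(C₀/C) / k
t = ln(239/15.2) / 0.01472 = 2.755 / 0.01472 ≈ 187 hours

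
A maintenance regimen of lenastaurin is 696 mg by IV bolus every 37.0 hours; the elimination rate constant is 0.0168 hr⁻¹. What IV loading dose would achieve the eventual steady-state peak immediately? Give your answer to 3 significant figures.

Accumulation ratio R = 1 / (1 − e^(−kτ)) = 1 / (1 − e^(−0.01680×37.0)) = 1 / (1 − 0.5371) = 2.160
Loading dose = maintenance dose × R = 696 × 2.160 ≈ 1500 mg

1500 mg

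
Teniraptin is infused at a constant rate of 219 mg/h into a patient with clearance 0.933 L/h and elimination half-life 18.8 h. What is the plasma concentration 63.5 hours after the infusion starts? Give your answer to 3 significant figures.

Css = rate / CL = 219 / 0.933 = 234.7 µg/mL
k = ln 2 / 18.8 = 0.03687 h⁻¹
C(t) = Css (1 − e^(−kt)) = 234.7 × (1 − e^(−2.341)) = 234.7 × 0.9038 ≈ 212 µg/mL

212 µg/mL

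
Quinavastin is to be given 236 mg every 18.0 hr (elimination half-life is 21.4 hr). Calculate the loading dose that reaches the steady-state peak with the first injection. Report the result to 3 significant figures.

534 mg

k = ln 2 / 21.4 = 0.03239 hr⁻¹
Accumulation ratio R = 1 / (1 − e^(−kτ)) = 1 / (1 − e^(−0.03239×18.0)) = 1 / (1 − 0.5582) = 2.264
Loading dose = maintenance dose × R = 236 × 2.264 ≈ 534 mg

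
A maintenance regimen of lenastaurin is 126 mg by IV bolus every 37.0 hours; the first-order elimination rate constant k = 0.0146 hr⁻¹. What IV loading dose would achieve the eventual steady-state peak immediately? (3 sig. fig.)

302 mg

Accumulation ratio R = 1 / (1 − e^(−kτ)) = 1 / (1 − e^(−0.01460×37.0)) = 1 / (1 − 0.5826) = 2.396
Loading dose = maintenance dose × R = 126 × 2.396 ≈ 302 mg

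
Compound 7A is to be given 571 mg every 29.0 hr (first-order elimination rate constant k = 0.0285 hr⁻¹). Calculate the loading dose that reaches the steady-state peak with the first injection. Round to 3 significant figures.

Accumulation ratio R = 1 / (1 − e^(−kτ)) = 1 / (1 − e^(−0.02850×29.0)) = 1 / (1 − 0.4376) = 1.778
Loading dose = maintenance dose × R = 571 × 1.778 ≈ 1020 mg

1020 mg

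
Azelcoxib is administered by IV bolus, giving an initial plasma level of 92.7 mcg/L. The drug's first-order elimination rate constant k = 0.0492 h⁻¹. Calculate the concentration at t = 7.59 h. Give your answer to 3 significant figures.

63.8 mcg/L

C(t) = C₀ e^(−kt) = 92.7 × e^(−0.04920 × 7.59) = 92.7 × e^(−0.3734) = 92.7 × 0.6884 ≈ 63.8 mcg/L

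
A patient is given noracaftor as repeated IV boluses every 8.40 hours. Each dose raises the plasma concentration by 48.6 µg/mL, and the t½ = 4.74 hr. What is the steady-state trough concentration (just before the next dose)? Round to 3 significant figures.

k = ln 2 / 4.74 = 0.1462 hr⁻¹
Fraction remaining after one interval: e^(−kτ) = e^(−0.1462 × 8.40) = 0.2928
R = 1 / (1 − 0.2928) = 1.414
Css,max = 48.6 × 1.414 = 68.72 µg/mL
Css,min = Css,max × e^(−kτ) = 68.72 × 0.2928 ≈ 20.1 µg/mL

20.1 µg/mL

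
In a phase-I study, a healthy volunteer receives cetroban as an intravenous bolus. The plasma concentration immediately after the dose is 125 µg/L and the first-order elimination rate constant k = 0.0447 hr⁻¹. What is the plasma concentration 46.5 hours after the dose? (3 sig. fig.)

C(t) = C₀ e^(−kt) = 125 × e^(−0.04470 × 46.5) = 125 × e^(−2.079) = 125 × 0.1251 ≈ 15.6 µg/L

15.6 µg/L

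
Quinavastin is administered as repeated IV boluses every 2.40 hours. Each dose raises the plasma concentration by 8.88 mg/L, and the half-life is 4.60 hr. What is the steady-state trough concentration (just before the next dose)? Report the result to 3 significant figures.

k = ln 2 / 4.60 = 0.1507 hr⁻¹
Fraction remaining after one interval: e^(−kτ) = e^(−0.1507 × 2.40) = 0.6965
R = 1 / (1 − 0.6965) = 3.295
Css,max = 8.88 × 3.295 = 29.26 mg/L
Css,min = Css,max × e^(−kτ) = 29.26 × 0.6965 ≈ 20.4 mg/L

20.4 mg/L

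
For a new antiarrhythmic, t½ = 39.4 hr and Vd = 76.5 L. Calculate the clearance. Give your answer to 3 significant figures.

1.35 L/hr

k = ln 2 / t½ = ln 2 / 39.4 = 0.01759 hr⁻¹
CL = k · V = 0.01759 × 76.5 ≈ 1.35 L/hr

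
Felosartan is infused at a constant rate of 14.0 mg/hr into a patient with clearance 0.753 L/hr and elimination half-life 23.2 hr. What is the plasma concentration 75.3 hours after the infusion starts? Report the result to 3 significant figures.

16.6 µg/mL

Css = rate / CL = 14.0 / 0.753 = 18.59 µg/mL
k = ln 2 / 23.2 = 0.02988 hr⁻¹
C(t) = Css (1 − e^(−kt)) = 18.59 × (1 − e^(−2.250)) = 18.59 × 0.8946 ≈ 16.6 µg/mL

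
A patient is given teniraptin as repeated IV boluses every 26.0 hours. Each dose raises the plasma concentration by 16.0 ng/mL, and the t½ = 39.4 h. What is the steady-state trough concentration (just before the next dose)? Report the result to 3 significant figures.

k = ln 2 / 39.4 = 0.01759 h⁻¹
Fraction remaining after one interval: e^(−kτ) = e^(−0.01759 × 26.0) = 0.6329
R = 1 / (1 − 0.6329) = 2.724
Css,max = 16.0 × 2.724 = 43.59 ng/mL
Css,min = Css,max × e^(−kτ) = 43.59 × 0.6329 ≈ 27.6 ng/mL

27.6 ng/mL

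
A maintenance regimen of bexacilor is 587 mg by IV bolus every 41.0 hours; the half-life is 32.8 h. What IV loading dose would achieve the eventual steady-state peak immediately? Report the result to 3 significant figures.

k = ln 2 / 32.8 = 0.02113 h⁻¹
Accumulation ratio R = 1 / (1 − e^(−kτ)) = 1 / (1 − e^(−0.02113×41.0)) = 1 / (1 − 0.4204) = 1.725
Loading dose = maintenance dose × R = 587 × 1.725 ≈ 1010 mg

1010 mg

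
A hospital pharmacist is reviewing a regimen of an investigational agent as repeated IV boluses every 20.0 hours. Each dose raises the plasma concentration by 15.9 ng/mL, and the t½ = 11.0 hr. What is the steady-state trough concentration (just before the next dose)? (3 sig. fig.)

6.29 ng/mL

k = ln 2 / 11.0 = 0.06301 hr⁻¹
Fraction remaining after one interval: e^(−kτ) = e^(−0.06301 × 20.0) = 0.2836
R = 1 / (1 − 0.2836) = 1.396
Css,max = 15.9 × 1.396 = 22.19 ng/mL
Css,min = Css,max × e^(−kτ) = 22.19 × 0.2836 ≈ 6.29 ng/mL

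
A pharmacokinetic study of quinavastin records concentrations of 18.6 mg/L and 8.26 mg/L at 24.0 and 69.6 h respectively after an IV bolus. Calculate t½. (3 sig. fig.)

k = ln(C₁/C₂) / (t₂ − t₁) = ln(18.6/8.26) / (69.6 − 24.0)
  = 0.8117 / 45.60 = 0.01780 h⁻¹
t½ = ln 2 / k = ln 2 / 0.01780 ≈ 38.9 hours

38.9 hours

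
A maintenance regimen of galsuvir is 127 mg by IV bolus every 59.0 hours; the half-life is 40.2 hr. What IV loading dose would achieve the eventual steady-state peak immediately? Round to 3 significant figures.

199 mg

k = ln 2 / 40.2 = 0.01724 hr⁻¹
Accumulation ratio R = 1 / (1 − e^(−kτ)) = 1 / (1 − e^(−0.01724×59.0)) = 1 / (1 − 0.3616) = 1.566
Loading dose = maintenance dose × R = 127 × 1.566 ≈ 199 mg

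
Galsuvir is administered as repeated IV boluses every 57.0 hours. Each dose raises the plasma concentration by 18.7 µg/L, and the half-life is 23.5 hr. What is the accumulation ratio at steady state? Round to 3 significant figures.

k = ln 2 / 23.5 = 0.02950 hr⁻¹
Fraction remaining after one interval: e^(−kτ) = e^(−0.02950 × 57.0) = 0.1861
R = 1 / (1 − 0.1861) = 1 / 0.8139 ≈ 1.23

1.23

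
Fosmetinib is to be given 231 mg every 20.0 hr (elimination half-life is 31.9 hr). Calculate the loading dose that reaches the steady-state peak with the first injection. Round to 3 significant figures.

655 mg

k = ln 2 / 31.9 = 0.02173 hr⁻¹
Accumulation ratio R = 1 / (1 − e^(−kτ)) = 1 / (1 − e^(−0.02173×20.0)) = 1 / (1 − 0.6475) = 2.837
Loading dose = maintenance dose × R = 231 × 2.837 ≈ 655 mg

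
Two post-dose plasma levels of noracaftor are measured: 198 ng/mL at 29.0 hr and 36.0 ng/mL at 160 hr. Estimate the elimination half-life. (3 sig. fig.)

53.3 hours

k = ln(C₁/C₂) / (t₂ − t₁) = ln(198/36.0) / (160 − 29.0)
  = 1.705 / 131.0 = 0.01301 hr⁻¹
t½ = ln 2 / k = ln 2 / 0.01301 ≈ 53.3 hours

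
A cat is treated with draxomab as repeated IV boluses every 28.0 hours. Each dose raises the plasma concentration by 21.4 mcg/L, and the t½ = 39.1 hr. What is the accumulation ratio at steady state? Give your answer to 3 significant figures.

k = ln 2 / 39.1 = 0.01773 hr⁻¹
Fraction remaining after one interval: e^(−kτ) = e^(−0.01773 × 28.0) = 0.6087
R = 1 / (1 − 0.6087) = 1 / 0.3913 ≈ 2.56

2.56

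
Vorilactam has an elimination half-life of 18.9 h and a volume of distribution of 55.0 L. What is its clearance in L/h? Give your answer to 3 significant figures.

2.02 L/h

k = ln 2 / t½ = ln 2 / 18.9 = 0.03667 h⁻¹
CL = k · V = 0.03667 × 55.0 ≈ 2.02 L/h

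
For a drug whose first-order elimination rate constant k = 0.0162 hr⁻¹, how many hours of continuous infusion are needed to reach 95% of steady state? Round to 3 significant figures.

185 hours

f = 1 − e^(−kt)  ⇒  t = −ln(1 − f) / k
t = −ln(1 − 0.95) / 0.01620 = 2.996 / 0.01620 ≈ 185 hours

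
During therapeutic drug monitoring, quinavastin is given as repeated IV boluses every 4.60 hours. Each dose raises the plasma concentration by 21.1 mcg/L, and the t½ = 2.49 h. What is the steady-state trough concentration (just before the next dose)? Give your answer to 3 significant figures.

8.12 mcg/L

k = ln 2 / 2.49 = 0.2784 h⁻¹
Fraction remaining after one interval: e^(−kτ) = e^(−0.2784 × 4.60) = 0.2779
R = 1 / (1 − 0.2779) = 1.385
Css,max = 21.1 × 1.385 = 29.22 mcg/L
Css,min = Css,max × e^(−kτ) = 29.22 × 0.2779 ≈ 8.12 mcg/L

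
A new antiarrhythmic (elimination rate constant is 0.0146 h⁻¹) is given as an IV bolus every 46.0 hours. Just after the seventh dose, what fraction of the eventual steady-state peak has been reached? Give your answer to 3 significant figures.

0.991

f_n = 1 − e^(−nkτ) = 1 − e^(−7 × 0.01460 × 46.0) = 1 − e^(−4.701) = 1 − 0.009084 ≈ 0.991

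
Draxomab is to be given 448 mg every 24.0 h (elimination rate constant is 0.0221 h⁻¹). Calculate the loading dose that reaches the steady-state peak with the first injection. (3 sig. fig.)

Accumulation ratio R = 1 / (1 − e^(−kτ)) = 1 / (1 − e^(−0.02210×24.0)) = 1 / (1 − 0.5884) = 2.429
Loading dose = maintenance dose × R = 448 × 2.429 ≈ 1090 mg

1090 mg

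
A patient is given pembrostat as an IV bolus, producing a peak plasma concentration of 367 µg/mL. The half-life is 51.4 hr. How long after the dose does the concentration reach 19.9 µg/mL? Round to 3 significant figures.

k = ln 2 / 51.4 = 0.01349 hr⁻¹
C(t) = C₀ e^(−kt)  ⇒  t = ln(C₀/C) / k
t = ln(367/19.9) / 0.01349 = 2.915 / 0.01349 ≈ 216 hours

216 hours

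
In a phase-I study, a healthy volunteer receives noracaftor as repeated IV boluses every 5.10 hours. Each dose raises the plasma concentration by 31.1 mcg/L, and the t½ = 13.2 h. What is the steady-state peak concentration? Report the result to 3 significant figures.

132 mcg/L

k = ln 2 / 13.2 = 0.05251 h⁻¹
Fraction remaining after one interval: e^(−kτ) = e^(−0.05251 × 5.10) = 0.7651
R = 1 / (1 − 0.7651) = 4.256
Css,max = 31.1 × 4.256 ≈ 132 mcg/L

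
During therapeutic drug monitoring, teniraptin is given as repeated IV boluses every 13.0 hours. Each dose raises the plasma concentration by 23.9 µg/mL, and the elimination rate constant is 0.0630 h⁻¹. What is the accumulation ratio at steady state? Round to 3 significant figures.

Fraction remaining after one interval: e^(−kτ) = e^(−0.06300 × 13.0) = 0.4409
R = 1 / (1 − 0.4409) = 1 / 0.5591 ≈ 1.79

1.79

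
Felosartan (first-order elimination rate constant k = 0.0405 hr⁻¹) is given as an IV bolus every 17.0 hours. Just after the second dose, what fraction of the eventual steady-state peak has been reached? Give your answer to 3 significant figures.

f_n = 1 − e^(−nkτ) = 1 − e^(−2 × 0.04050 × 17.0) = 1 − e^(−1.377) = 1 − 0.2523 ≈ 0.748

0.748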